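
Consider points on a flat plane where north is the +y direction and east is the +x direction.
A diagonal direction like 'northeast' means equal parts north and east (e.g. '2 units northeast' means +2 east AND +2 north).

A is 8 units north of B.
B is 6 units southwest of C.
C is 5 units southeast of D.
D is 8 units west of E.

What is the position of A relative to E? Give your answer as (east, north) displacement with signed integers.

Answer: A is at (east=-9, north=-3) relative to E.

Derivation:
Place E at the origin (east=0, north=0).
  D is 8 units west of E: delta (east=-8, north=+0); D at (east=-8, north=0).
  C is 5 units southeast of D: delta (east=+5, north=-5); C at (east=-3, north=-5).
  B is 6 units southwest of C: delta (east=-6, north=-6); B at (east=-9, north=-11).
  A is 8 units north of B: delta (east=+0, north=+8); A at (east=-9, north=-3).
Therefore A relative to E: (east=-9, north=-3).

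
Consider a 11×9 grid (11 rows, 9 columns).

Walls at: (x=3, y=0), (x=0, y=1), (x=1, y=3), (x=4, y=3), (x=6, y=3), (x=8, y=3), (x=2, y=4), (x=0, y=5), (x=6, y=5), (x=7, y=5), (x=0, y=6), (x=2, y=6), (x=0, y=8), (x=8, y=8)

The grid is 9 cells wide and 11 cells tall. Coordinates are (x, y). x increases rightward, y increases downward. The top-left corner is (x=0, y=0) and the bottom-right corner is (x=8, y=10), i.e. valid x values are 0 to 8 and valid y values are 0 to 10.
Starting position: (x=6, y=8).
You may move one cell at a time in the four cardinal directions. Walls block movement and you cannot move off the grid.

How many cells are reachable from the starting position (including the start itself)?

BFS flood-fill from (x=6, y=8):
  Distance 0: (x=6, y=8)
  Distance 1: (x=6, y=7), (x=5, y=8), (x=7, y=8), (x=6, y=9)
  Distance 2: (x=6, y=6), (x=5, y=7), (x=7, y=7), (x=4, y=8), (x=5, y=9), (x=7, y=9), (x=6, y=10)
  Distance 3: (x=5, y=6), (x=7, y=6), (x=4, y=7), (x=8, y=7), (x=3, y=8), (x=4, y=9), (x=8, y=9), (x=5, y=10), (x=7, y=10)
  Distance 4: (x=5, y=5), (x=4, y=6), (x=8, y=6), (x=3, y=7), (x=2, y=8), (x=3, y=9), (x=4, y=10), (x=8, y=10)
  Distance 5: (x=5, y=4), (x=4, y=5), (x=8, y=5), (x=3, y=6), (x=2, y=7), (x=1, y=8), (x=2, y=9), (x=3, y=10)
  Distance 6: (x=5, y=3), (x=4, y=4), (x=6, y=4), (x=8, y=4), (x=3, y=5), (x=1, y=7), (x=1, y=9), (x=2, y=10)
  Distance 7: (x=5, y=2), (x=3, y=4), (x=7, y=4), (x=2, y=5), (x=1, y=6), (x=0, y=7), (x=0, y=9), (x=1, y=10)
  Distance 8: (x=5, y=1), (x=4, y=2), (x=6, y=2), (x=3, y=3), (x=7, y=3), (x=1, y=5), (x=0, y=10)
  Distance 9: (x=5, y=0), (x=4, y=1), (x=6, y=1), (x=3, y=2), (x=7, y=2), (x=2, y=3), (x=1, y=4)
  Distance 10: (x=4, y=0), (x=6, y=0), (x=3, y=1), (x=7, y=1), (x=2, y=2), (x=8, y=2), (x=0, y=4)
  Distance 11: (x=7, y=0), (x=2, y=1), (x=8, y=1), (x=1, y=2), (x=0, y=3)
  Distance 12: (x=2, y=0), (x=8, y=0), (x=1, y=1), (x=0, y=2)
  Distance 13: (x=1, y=0)
  Distance 14: (x=0, y=0)
Total reachable: 85 (grid has 85 open cells total)

Answer: Reachable cells: 85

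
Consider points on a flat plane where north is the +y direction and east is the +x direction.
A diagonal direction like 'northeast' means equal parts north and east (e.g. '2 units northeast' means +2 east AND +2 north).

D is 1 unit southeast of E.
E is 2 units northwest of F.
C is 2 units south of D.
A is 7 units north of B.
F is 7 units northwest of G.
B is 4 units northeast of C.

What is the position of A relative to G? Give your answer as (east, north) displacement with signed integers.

Answer: A is at (east=-4, north=17) relative to G.

Derivation:
Place G at the origin (east=0, north=0).
  F is 7 units northwest of G: delta (east=-7, north=+7); F at (east=-7, north=7).
  E is 2 units northwest of F: delta (east=-2, north=+2); E at (east=-9, north=9).
  D is 1 unit southeast of E: delta (east=+1, north=-1); D at (east=-8, north=8).
  C is 2 units south of D: delta (east=+0, north=-2); C at (east=-8, north=6).
  B is 4 units northeast of C: delta (east=+4, north=+4); B at (east=-4, north=10).
  A is 7 units north of B: delta (east=+0, north=+7); A at (east=-4, north=17).
Therefore A relative to G: (east=-4, north=17).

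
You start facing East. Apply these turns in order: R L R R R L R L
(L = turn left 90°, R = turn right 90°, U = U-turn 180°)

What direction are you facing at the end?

Answer: Final heading: West

Derivation:
Start: East
  R (right (90° clockwise)) -> South
  L (left (90° counter-clockwise)) -> East
  R (right (90° clockwise)) -> South
  R (right (90° clockwise)) -> West
  R (right (90° clockwise)) -> North
  L (left (90° counter-clockwise)) -> West
  R (right (90° clockwise)) -> North
  L (left (90° counter-clockwise)) -> West
Final: West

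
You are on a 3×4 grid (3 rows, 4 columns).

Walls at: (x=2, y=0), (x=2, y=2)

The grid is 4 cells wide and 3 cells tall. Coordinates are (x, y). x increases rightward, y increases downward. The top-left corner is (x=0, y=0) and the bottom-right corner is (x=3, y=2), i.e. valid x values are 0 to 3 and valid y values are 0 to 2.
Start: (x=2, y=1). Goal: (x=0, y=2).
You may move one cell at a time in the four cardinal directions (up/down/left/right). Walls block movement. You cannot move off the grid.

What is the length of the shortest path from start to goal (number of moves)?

Answer: Shortest path length: 3

Derivation:
BFS from (x=2, y=1) until reaching (x=0, y=2):
  Distance 0: (x=2, y=1)
  Distance 1: (x=1, y=1), (x=3, y=1)
  Distance 2: (x=1, y=0), (x=3, y=0), (x=0, y=1), (x=1, y=2), (x=3, y=2)
  Distance 3: (x=0, y=0), (x=0, y=2)  <- goal reached here
One shortest path (3 moves): (x=2, y=1) -> (x=1, y=1) -> (x=0, y=1) -> (x=0, y=2)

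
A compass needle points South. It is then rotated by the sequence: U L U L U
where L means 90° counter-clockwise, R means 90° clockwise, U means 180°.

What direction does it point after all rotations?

Answer: Final heading: South

Derivation:
Start: South
  U (U-turn (180°)) -> North
  L (left (90° counter-clockwise)) -> West
  U (U-turn (180°)) -> East
  L (left (90° counter-clockwise)) -> North
  U (U-turn (180°)) -> South
Final: South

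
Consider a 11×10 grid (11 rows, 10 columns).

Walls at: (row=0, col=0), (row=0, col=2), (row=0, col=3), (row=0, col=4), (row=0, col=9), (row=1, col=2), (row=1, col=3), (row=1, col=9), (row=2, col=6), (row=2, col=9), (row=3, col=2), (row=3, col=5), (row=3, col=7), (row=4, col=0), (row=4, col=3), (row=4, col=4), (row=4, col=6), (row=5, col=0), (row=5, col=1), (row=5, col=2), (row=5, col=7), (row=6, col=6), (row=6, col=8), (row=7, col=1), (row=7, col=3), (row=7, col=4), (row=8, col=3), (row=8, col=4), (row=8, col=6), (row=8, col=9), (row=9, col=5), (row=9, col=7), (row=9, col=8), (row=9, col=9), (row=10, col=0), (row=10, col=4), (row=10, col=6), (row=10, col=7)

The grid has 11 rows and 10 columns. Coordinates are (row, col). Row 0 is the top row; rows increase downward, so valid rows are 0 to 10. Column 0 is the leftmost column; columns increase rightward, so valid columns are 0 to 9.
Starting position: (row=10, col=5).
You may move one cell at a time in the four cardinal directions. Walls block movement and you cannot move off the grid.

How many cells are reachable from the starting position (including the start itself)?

Answer: Reachable cells: 1

Derivation:
BFS flood-fill from (row=10, col=5):
  Distance 0: (row=10, col=5)
Total reachable: 1 (grid has 72 open cells total)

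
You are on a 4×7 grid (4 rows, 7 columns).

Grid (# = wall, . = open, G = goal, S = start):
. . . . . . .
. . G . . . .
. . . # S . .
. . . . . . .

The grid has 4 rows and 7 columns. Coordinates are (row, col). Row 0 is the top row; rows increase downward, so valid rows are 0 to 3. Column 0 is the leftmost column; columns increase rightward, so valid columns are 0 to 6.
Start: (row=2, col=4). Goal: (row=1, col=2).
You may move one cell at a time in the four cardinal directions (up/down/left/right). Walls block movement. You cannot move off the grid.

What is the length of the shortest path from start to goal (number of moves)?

Answer: Shortest path length: 3

Derivation:
BFS from (row=2, col=4) until reaching (row=1, col=2):
  Distance 0: (row=2, col=4)
  Distance 1: (row=1, col=4), (row=2, col=5), (row=3, col=4)
  Distance 2: (row=0, col=4), (row=1, col=3), (row=1, col=5), (row=2, col=6), (row=3, col=3), (row=3, col=5)
  Distance 3: (row=0, col=3), (row=0, col=5), (row=1, col=2), (row=1, col=6), (row=3, col=2), (row=3, col=6)  <- goal reached here
One shortest path (3 moves): (row=2, col=4) -> (row=1, col=4) -> (row=1, col=3) -> (row=1, col=2)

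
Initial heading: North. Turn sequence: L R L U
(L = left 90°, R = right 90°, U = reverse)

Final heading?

Start: North
  L (left (90° counter-clockwise)) -> West
  R (right (90° clockwise)) -> North
  L (left (90° counter-clockwise)) -> West
  U (U-turn (180°)) -> East
Final: East

Answer: Final heading: East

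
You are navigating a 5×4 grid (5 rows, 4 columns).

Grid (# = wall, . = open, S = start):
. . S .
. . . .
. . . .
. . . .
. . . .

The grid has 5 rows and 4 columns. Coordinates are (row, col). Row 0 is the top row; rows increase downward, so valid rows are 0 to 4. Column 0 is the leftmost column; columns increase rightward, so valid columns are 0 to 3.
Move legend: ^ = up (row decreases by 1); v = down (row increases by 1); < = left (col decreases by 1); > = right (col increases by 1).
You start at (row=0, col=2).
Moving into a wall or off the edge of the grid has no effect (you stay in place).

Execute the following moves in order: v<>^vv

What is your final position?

Start: (row=0, col=2)
  v (down): (row=0, col=2) -> (row=1, col=2)
  < (left): (row=1, col=2) -> (row=1, col=1)
  > (right): (row=1, col=1) -> (row=1, col=2)
  ^ (up): (row=1, col=2) -> (row=0, col=2)
  v (down): (row=0, col=2) -> (row=1, col=2)
  v (down): (row=1, col=2) -> (row=2, col=2)
Final: (row=2, col=2)

Answer: Final position: (row=2, col=2)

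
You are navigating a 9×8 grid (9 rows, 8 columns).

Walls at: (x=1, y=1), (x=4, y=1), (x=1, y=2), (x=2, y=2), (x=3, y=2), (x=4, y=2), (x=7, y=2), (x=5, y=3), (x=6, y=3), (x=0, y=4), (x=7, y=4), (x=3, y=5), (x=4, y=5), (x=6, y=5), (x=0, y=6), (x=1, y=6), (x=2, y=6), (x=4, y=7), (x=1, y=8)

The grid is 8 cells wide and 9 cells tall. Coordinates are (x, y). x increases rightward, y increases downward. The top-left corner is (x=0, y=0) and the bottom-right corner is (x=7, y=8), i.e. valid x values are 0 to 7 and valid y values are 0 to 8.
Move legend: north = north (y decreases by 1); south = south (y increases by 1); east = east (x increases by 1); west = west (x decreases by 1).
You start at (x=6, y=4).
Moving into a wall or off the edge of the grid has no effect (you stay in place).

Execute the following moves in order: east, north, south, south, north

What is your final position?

Start: (x=6, y=4)
  east (east): blocked, stay at (x=6, y=4)
  north (north): blocked, stay at (x=6, y=4)
  south (south): blocked, stay at (x=6, y=4)
  south (south): blocked, stay at (x=6, y=4)
  north (north): blocked, stay at (x=6, y=4)
Final: (x=6, y=4)

Answer: Final position: (x=6, y=4)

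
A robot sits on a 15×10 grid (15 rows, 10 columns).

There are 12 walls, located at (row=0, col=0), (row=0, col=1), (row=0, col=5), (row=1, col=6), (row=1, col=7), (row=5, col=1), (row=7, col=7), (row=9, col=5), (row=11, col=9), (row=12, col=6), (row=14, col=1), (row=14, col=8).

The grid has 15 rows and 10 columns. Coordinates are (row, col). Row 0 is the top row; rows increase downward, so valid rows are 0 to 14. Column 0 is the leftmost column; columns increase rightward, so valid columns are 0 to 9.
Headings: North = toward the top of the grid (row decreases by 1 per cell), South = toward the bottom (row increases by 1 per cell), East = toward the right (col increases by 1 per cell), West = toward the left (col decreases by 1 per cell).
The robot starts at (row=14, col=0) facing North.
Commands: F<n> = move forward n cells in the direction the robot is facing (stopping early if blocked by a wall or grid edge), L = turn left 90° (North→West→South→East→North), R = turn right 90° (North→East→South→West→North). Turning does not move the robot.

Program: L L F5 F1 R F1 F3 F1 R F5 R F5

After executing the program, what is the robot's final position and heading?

Answer: Final position: (row=9, col=4), facing East

Derivation:
Start: (row=14, col=0), facing North
  L: turn left, now facing West
  L: turn left, now facing South
  F5: move forward 0/5 (blocked), now at (row=14, col=0)
  F1: move forward 0/1 (blocked), now at (row=14, col=0)
  R: turn right, now facing West
  F1: move forward 0/1 (blocked), now at (row=14, col=0)
  F3: move forward 0/3 (blocked), now at (row=14, col=0)
  F1: move forward 0/1 (blocked), now at (row=14, col=0)
  R: turn right, now facing North
  F5: move forward 5, now at (row=9, col=0)
  R: turn right, now facing East
  F5: move forward 4/5 (blocked), now at (row=9, col=4)
Final: (row=9, col=4), facing East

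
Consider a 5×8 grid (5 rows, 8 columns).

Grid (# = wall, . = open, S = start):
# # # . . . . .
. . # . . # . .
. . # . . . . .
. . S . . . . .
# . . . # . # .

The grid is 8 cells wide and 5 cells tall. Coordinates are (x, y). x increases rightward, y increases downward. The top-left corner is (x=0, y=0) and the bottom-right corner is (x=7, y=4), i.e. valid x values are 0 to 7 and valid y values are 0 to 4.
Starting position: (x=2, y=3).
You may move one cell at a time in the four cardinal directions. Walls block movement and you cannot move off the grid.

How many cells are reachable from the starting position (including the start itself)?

Answer: Reachable cells: 31

Derivation:
BFS flood-fill from (x=2, y=3):
  Distance 0: (x=2, y=3)
  Distance 1: (x=1, y=3), (x=3, y=3), (x=2, y=4)
  Distance 2: (x=1, y=2), (x=3, y=2), (x=0, y=3), (x=4, y=3), (x=1, y=4), (x=3, y=4)
  Distance 3: (x=1, y=1), (x=3, y=1), (x=0, y=2), (x=4, y=2), (x=5, y=3)
  Distance 4: (x=3, y=0), (x=0, y=1), (x=4, y=1), (x=5, y=2), (x=6, y=3), (x=5, y=4)
  Distance 5: (x=4, y=0), (x=6, y=2), (x=7, y=3)
  Distance 6: (x=5, y=0), (x=6, y=1), (x=7, y=2), (x=7, y=4)
  Distance 7: (x=6, y=0), (x=7, y=1)
  Distance 8: (x=7, y=0)
Total reachable: 31 (grid has 31 open cells total)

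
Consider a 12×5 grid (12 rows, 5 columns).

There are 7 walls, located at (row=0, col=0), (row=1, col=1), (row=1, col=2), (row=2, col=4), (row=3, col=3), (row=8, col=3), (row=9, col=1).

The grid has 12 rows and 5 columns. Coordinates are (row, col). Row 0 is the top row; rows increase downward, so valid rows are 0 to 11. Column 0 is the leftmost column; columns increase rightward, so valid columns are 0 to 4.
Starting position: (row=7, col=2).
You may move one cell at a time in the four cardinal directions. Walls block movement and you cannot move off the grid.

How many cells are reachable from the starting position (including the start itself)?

BFS flood-fill from (row=7, col=2):
  Distance 0: (row=7, col=2)
  Distance 1: (row=6, col=2), (row=7, col=1), (row=7, col=3), (row=8, col=2)
  Distance 2: (row=5, col=2), (row=6, col=1), (row=6, col=3), (row=7, col=0), (row=7, col=4), (row=8, col=1), (row=9, col=2)
  Distance 3: (row=4, col=2), (row=5, col=1), (row=5, col=3), (row=6, col=0), (row=6, col=4), (row=8, col=0), (row=8, col=4), (row=9, col=3), (row=10, col=2)
  Distance 4: (row=3, col=2), (row=4, col=1), (row=4, col=3), (row=5, col=0), (row=5, col=4), (row=9, col=0), (row=9, col=4), (row=10, col=1), (row=10, col=3), (row=11, col=2)
  Distance 5: (row=2, col=2), (row=3, col=1), (row=4, col=0), (row=4, col=4), (row=10, col=0), (row=10, col=4), (row=11, col=1), (row=11, col=3)
  Distance 6: (row=2, col=1), (row=2, col=3), (row=3, col=0), (row=3, col=4), (row=11, col=0), (row=11, col=4)
  Distance 7: (row=1, col=3), (row=2, col=0)
  Distance 8: (row=0, col=3), (row=1, col=0), (row=1, col=4)
  Distance 9: (row=0, col=2), (row=0, col=4)
  Distance 10: (row=0, col=1)
Total reachable: 53 (grid has 53 open cells total)

Answer: Reachable cells: 53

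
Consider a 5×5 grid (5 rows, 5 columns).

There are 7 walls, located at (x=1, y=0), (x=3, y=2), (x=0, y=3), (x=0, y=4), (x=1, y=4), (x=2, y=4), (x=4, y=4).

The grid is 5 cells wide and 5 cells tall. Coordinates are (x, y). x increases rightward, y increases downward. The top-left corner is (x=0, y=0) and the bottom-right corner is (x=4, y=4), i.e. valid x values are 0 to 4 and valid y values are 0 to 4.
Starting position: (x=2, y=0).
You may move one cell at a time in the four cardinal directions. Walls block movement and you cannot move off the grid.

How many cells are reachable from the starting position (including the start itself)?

BFS flood-fill from (x=2, y=0):
  Distance 0: (x=2, y=0)
  Distance 1: (x=3, y=0), (x=2, y=1)
  Distance 2: (x=4, y=0), (x=1, y=1), (x=3, y=1), (x=2, y=2)
  Distance 3: (x=0, y=1), (x=4, y=1), (x=1, y=2), (x=2, y=3)
  Distance 4: (x=0, y=0), (x=0, y=2), (x=4, y=2), (x=1, y=3), (x=3, y=3)
  Distance 5: (x=4, y=3), (x=3, y=4)
Total reachable: 18 (grid has 18 open cells total)

Answer: Reachable cells: 18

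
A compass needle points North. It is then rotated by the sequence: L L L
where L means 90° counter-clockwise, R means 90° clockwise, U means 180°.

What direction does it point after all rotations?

Start: North
  L (left (90° counter-clockwise)) -> West
  L (left (90° counter-clockwise)) -> South
  L (left (90° counter-clockwise)) -> East
Final: East

Answer: Final heading: East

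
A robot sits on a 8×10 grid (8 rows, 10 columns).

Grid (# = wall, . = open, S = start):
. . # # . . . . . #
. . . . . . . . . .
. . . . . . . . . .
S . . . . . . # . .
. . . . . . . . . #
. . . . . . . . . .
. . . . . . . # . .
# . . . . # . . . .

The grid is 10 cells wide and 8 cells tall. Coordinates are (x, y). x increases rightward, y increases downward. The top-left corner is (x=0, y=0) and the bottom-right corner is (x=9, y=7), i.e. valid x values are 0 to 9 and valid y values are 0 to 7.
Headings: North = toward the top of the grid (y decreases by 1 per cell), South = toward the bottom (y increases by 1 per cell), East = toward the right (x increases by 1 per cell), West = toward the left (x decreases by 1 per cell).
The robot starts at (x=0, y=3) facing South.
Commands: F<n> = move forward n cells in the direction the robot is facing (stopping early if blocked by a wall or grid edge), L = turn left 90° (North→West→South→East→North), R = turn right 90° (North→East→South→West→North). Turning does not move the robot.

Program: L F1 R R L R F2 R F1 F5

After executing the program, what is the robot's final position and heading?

Answer: Final position: (x=0, y=0), facing North

Derivation:
Start: (x=0, y=3), facing South
  L: turn left, now facing East
  F1: move forward 1, now at (x=1, y=3)
  R: turn right, now facing South
  R: turn right, now facing West
  L: turn left, now facing South
  R: turn right, now facing West
  F2: move forward 1/2 (blocked), now at (x=0, y=3)
  R: turn right, now facing North
  F1: move forward 1, now at (x=0, y=2)
  F5: move forward 2/5 (blocked), now at (x=0, y=0)
Final: (x=0, y=0), facing North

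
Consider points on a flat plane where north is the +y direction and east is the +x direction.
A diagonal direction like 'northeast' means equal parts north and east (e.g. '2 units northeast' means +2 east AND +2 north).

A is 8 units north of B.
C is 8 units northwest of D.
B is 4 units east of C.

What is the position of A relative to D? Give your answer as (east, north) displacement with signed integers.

Place D at the origin (east=0, north=0).
  C is 8 units northwest of D: delta (east=-8, north=+8); C at (east=-8, north=8).
  B is 4 units east of C: delta (east=+4, north=+0); B at (east=-4, north=8).
  A is 8 units north of B: delta (east=+0, north=+8); A at (east=-4, north=16).
Therefore A relative to D: (east=-4, north=16).

Answer: A is at (east=-4, north=16) relative to D.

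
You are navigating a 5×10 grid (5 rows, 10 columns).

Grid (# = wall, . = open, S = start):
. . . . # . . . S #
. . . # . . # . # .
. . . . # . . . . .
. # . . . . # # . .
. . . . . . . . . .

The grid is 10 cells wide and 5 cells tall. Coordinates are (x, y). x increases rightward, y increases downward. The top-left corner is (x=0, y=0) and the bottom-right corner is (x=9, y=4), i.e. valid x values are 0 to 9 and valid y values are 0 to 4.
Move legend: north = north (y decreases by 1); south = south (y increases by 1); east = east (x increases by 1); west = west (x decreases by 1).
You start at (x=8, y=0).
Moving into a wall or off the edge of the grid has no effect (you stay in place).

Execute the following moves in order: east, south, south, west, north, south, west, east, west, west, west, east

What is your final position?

Answer: Final position: (x=7, y=1)

Derivation:
Start: (x=8, y=0)
  east (east): blocked, stay at (x=8, y=0)
  south (south): blocked, stay at (x=8, y=0)
  south (south): blocked, stay at (x=8, y=0)
  west (west): (x=8, y=0) -> (x=7, y=0)
  north (north): blocked, stay at (x=7, y=0)
  south (south): (x=7, y=0) -> (x=7, y=1)
  west (west): blocked, stay at (x=7, y=1)
  east (east): blocked, stay at (x=7, y=1)
  [×3]west (west): blocked, stay at (x=7, y=1)
  east (east): blocked, stay at (x=7, y=1)
Final: (x=7, y=1)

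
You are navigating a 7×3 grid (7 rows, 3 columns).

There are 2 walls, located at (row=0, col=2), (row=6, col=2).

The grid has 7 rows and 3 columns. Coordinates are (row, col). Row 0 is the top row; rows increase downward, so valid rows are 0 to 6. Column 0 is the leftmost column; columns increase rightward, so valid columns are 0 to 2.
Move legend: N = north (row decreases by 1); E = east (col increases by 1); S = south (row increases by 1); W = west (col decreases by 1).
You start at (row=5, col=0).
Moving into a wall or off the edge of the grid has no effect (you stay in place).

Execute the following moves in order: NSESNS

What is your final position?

Answer: Final position: (row=6, col=1)

Derivation:
Start: (row=5, col=0)
  N (north): (row=5, col=0) -> (row=4, col=0)
  S (south): (row=4, col=0) -> (row=5, col=0)
  E (east): (row=5, col=0) -> (row=5, col=1)
  S (south): (row=5, col=1) -> (row=6, col=1)
  N (north): (row=6, col=1) -> (row=5, col=1)
  S (south): (row=5, col=1) -> (row=6, col=1)
Final: (row=6, col=1)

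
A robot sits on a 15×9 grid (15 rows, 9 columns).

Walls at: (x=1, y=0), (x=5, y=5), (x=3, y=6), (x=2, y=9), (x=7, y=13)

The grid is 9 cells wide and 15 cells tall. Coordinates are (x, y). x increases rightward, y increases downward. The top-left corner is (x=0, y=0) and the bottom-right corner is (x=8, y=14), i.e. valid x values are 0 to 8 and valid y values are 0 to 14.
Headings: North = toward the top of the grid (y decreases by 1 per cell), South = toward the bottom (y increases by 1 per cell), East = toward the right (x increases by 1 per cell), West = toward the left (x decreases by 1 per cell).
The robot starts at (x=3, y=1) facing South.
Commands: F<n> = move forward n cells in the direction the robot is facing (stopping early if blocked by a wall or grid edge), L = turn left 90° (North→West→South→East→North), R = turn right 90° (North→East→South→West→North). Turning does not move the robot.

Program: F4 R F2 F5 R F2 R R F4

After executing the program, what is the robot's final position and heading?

Answer: Final position: (x=0, y=7), facing South

Derivation:
Start: (x=3, y=1), facing South
  F4: move forward 4, now at (x=3, y=5)
  R: turn right, now facing West
  F2: move forward 2, now at (x=1, y=5)
  F5: move forward 1/5 (blocked), now at (x=0, y=5)
  R: turn right, now facing North
  F2: move forward 2, now at (x=0, y=3)
  R: turn right, now facing East
  R: turn right, now facing South
  F4: move forward 4, now at (x=0, y=7)
Final: (x=0, y=7), facing South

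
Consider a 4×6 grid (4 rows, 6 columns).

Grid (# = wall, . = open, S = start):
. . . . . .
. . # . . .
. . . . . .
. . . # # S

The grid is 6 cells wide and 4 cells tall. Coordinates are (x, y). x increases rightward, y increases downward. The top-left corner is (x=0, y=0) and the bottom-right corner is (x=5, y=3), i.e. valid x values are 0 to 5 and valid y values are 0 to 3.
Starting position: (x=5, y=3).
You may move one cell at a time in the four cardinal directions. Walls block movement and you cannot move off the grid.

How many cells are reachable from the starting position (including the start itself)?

BFS flood-fill from (x=5, y=3):
  Distance 0: (x=5, y=3)
  Distance 1: (x=5, y=2)
  Distance 2: (x=5, y=1), (x=4, y=2)
  Distance 3: (x=5, y=0), (x=4, y=1), (x=3, y=2)
  Distance 4: (x=4, y=0), (x=3, y=1), (x=2, y=2)
  Distance 5: (x=3, y=0), (x=1, y=2), (x=2, y=3)
  Distance 6: (x=2, y=0), (x=1, y=1), (x=0, y=2), (x=1, y=3)
  Distance 7: (x=1, y=0), (x=0, y=1), (x=0, y=3)
  Distance 8: (x=0, y=0)
Total reachable: 21 (grid has 21 open cells total)

Answer: Reachable cells: 21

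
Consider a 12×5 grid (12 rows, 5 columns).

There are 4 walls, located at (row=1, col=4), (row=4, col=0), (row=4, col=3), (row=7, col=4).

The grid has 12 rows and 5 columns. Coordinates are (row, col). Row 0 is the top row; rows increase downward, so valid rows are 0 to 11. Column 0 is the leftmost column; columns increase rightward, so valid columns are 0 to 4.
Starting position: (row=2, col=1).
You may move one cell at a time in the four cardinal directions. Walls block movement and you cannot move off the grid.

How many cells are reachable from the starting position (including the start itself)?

BFS flood-fill from (row=2, col=1):
  Distance 0: (row=2, col=1)
  Distance 1: (row=1, col=1), (row=2, col=0), (row=2, col=2), (row=3, col=1)
  Distance 2: (row=0, col=1), (row=1, col=0), (row=1, col=2), (row=2, col=3), (row=3, col=0), (row=3, col=2), (row=4, col=1)
  Distance 3: (row=0, col=0), (row=0, col=2), (row=1, col=3), (row=2, col=4), (row=3, col=3), (row=4, col=2), (row=5, col=1)
  Distance 4: (row=0, col=3), (row=3, col=4), (row=5, col=0), (row=5, col=2), (row=6, col=1)
  Distance 5: (row=0, col=4), (row=4, col=4), (row=5, col=3), (row=6, col=0), (row=6, col=2), (row=7, col=1)
  Distance 6: (row=5, col=4), (row=6, col=3), (row=7, col=0), (row=7, col=2), (row=8, col=1)
  Distance 7: (row=6, col=4), (row=7, col=3), (row=8, col=0), (row=8, col=2), (row=9, col=1)
  Distance 8: (row=8, col=3), (row=9, col=0), (row=9, col=2), (row=10, col=1)
  Distance 9: (row=8, col=4), (row=9, col=3), (row=10, col=0), (row=10, col=2), (row=11, col=1)
  Distance 10: (row=9, col=4), (row=10, col=3), (row=11, col=0), (row=11, col=2)
  Distance 11: (row=10, col=4), (row=11, col=3)
  Distance 12: (row=11, col=4)
Total reachable: 56 (grid has 56 open cells total)

Answer: Reachable cells: 56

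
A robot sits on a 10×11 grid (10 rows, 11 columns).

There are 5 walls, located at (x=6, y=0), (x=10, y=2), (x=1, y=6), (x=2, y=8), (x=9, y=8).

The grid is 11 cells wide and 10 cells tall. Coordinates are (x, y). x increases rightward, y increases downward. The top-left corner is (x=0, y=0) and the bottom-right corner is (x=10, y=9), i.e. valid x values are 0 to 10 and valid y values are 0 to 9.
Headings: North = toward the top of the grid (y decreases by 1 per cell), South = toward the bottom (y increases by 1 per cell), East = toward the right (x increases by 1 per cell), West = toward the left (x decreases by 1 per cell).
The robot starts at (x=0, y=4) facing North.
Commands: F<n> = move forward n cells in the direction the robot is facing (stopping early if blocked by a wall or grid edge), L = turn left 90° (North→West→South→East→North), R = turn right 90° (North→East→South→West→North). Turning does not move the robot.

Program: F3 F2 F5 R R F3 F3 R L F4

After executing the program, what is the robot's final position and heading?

Start: (x=0, y=4), facing North
  F3: move forward 3, now at (x=0, y=1)
  F2: move forward 1/2 (blocked), now at (x=0, y=0)
  F5: move forward 0/5 (blocked), now at (x=0, y=0)
  R: turn right, now facing East
  R: turn right, now facing South
  F3: move forward 3, now at (x=0, y=3)
  F3: move forward 3, now at (x=0, y=6)
  R: turn right, now facing West
  L: turn left, now facing South
  F4: move forward 3/4 (blocked), now at (x=0, y=9)
Final: (x=0, y=9), facing South

Answer: Final position: (x=0, y=9), facing South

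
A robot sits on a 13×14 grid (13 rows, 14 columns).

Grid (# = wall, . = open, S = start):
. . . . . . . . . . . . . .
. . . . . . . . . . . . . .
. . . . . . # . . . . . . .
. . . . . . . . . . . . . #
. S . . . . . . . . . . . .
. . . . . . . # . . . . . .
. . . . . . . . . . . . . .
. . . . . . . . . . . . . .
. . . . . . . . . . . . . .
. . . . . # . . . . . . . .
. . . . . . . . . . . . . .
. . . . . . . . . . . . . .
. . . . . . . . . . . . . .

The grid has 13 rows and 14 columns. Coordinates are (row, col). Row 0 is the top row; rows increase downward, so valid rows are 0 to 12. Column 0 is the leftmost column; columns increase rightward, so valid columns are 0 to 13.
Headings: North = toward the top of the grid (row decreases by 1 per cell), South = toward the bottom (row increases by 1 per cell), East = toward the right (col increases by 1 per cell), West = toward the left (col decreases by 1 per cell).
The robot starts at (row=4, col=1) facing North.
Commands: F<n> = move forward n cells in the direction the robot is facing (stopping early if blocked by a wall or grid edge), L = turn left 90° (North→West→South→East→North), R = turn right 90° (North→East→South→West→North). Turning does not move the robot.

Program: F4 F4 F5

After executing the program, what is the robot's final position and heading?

Answer: Final position: (row=0, col=1), facing North

Derivation:
Start: (row=4, col=1), facing North
  F4: move forward 4, now at (row=0, col=1)
  F4: move forward 0/4 (blocked), now at (row=0, col=1)
  F5: move forward 0/5 (blocked), now at (row=0, col=1)
Final: (row=0, col=1), facing North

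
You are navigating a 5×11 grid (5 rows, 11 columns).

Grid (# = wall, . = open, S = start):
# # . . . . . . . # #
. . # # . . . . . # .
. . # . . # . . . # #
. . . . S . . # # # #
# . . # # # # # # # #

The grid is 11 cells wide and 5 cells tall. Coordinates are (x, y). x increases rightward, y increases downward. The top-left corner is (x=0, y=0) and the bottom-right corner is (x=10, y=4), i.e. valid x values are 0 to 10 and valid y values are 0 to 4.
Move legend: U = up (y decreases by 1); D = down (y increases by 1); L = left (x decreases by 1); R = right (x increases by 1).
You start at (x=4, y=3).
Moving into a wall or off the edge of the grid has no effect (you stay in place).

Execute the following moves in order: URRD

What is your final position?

Answer: Final position: (x=4, y=3)

Derivation:
Start: (x=4, y=3)
  U (up): (x=4, y=3) -> (x=4, y=2)
  R (right): blocked, stay at (x=4, y=2)
  R (right): blocked, stay at (x=4, y=2)
  D (down): (x=4, y=2) -> (x=4, y=3)
Final: (x=4, y=3)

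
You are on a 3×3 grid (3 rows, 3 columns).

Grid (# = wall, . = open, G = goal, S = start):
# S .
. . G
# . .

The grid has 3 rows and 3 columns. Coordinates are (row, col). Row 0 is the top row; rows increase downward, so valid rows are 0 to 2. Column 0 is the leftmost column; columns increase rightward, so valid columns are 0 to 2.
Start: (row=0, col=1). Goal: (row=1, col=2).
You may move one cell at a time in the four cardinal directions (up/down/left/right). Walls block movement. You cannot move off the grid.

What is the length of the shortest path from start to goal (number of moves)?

BFS from (row=0, col=1) until reaching (row=1, col=2):
  Distance 0: (row=0, col=1)
  Distance 1: (row=0, col=2), (row=1, col=1)
  Distance 2: (row=1, col=0), (row=1, col=2), (row=2, col=1)  <- goal reached here
One shortest path (2 moves): (row=0, col=1) -> (row=0, col=2) -> (row=1, col=2)

Answer: Shortest path length: 2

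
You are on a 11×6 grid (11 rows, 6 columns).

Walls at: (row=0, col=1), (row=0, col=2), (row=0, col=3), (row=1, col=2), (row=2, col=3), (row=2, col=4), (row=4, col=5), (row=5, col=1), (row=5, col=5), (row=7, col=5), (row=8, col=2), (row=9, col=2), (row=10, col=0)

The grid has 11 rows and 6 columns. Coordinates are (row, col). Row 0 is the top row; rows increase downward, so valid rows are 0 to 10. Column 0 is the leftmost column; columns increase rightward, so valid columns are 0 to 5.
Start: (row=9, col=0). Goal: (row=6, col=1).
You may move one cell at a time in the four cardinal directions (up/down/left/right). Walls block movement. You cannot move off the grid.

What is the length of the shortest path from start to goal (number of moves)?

Answer: Shortest path length: 4

Derivation:
BFS from (row=9, col=0) until reaching (row=6, col=1):
  Distance 0: (row=9, col=0)
  Distance 1: (row=8, col=0), (row=9, col=1)
  Distance 2: (row=7, col=0), (row=8, col=1), (row=10, col=1)
  Distance 3: (row=6, col=0), (row=7, col=1), (row=10, col=2)
  Distance 4: (row=5, col=0), (row=6, col=1), (row=7, col=2), (row=10, col=3)  <- goal reached here
One shortest path (4 moves): (row=9, col=0) -> (row=9, col=1) -> (row=8, col=1) -> (row=7, col=1) -> (row=6, col=1)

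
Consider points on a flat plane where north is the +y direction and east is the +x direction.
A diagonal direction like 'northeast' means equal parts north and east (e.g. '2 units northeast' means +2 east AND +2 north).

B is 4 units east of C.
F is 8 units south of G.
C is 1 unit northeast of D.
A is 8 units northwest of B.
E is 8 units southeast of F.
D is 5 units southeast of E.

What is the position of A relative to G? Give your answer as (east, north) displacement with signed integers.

Place G at the origin (east=0, north=0).
  F is 8 units south of G: delta (east=+0, north=-8); F at (east=0, north=-8).
  E is 8 units southeast of F: delta (east=+8, north=-8); E at (east=8, north=-16).
  D is 5 units southeast of E: delta (east=+5, north=-5); D at (east=13, north=-21).
  C is 1 unit northeast of D: delta (east=+1, north=+1); C at (east=14, north=-20).
  B is 4 units east of C: delta (east=+4, north=+0); B at (east=18, north=-20).
  A is 8 units northwest of B: delta (east=-8, north=+8); A at (east=10, north=-12).
Therefore A relative to G: (east=10, north=-12).

Answer: A is at (east=10, north=-12) relative to G.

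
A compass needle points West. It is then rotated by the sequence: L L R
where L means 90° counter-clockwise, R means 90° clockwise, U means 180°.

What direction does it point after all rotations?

Start: West
  L (left (90° counter-clockwise)) -> South
  L (left (90° counter-clockwise)) -> East
  R (right (90° clockwise)) -> South
Final: South

Answer: Final heading: South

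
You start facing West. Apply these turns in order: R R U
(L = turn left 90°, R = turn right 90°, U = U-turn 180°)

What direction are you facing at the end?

Answer: Final heading: West

Derivation:
Start: West
  R (right (90° clockwise)) -> North
  R (right (90° clockwise)) -> East
  U (U-turn (180°)) -> West
Final: West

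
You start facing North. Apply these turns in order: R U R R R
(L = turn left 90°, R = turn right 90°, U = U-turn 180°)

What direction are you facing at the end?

Answer: Final heading: South

Derivation:
Start: North
  R (right (90° clockwise)) -> East
  U (U-turn (180°)) -> West
  R (right (90° clockwise)) -> North
  R (right (90° clockwise)) -> East
  R (right (90° clockwise)) -> South
Final: South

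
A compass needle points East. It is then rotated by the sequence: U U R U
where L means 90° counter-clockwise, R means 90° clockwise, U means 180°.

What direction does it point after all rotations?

Start: East
  U (U-turn (180°)) -> West
  U (U-turn (180°)) -> East
  R (right (90° clockwise)) -> South
  U (U-turn (180°)) -> North
Final: North

Answer: Final heading: North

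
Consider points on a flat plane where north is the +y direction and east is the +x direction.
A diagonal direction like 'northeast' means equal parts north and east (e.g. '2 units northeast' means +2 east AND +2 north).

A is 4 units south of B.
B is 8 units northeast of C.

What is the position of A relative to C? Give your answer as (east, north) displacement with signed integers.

Answer: A is at (east=8, north=4) relative to C.

Derivation:
Place C at the origin (east=0, north=0).
  B is 8 units northeast of C: delta (east=+8, north=+8); B at (east=8, north=8).
  A is 4 units south of B: delta (east=+0, north=-4); A at (east=8, north=4).
Therefore A relative to C: (east=8, north=4).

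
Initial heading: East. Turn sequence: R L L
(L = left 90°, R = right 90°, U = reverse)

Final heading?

Start: East
  R (right (90° clockwise)) -> South
  L (left (90° counter-clockwise)) -> East
  L (left (90° counter-clockwise)) -> North
Final: North

Answer: Final heading: North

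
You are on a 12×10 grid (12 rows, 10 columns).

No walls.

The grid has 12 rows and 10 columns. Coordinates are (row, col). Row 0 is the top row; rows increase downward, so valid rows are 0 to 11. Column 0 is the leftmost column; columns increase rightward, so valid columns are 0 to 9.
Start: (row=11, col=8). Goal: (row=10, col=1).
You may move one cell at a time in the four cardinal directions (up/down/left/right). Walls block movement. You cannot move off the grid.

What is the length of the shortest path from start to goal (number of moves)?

BFS from (row=11, col=8) until reaching (row=10, col=1):
  Distance 0: (row=11, col=8)
  Distance 1: (row=10, col=8), (row=11, col=7), (row=11, col=9)
  Distance 2: (row=9, col=8), (row=10, col=7), (row=10, col=9), (row=11, col=6)
  Distance 3: (row=8, col=8), (row=9, col=7), (row=9, col=9), (row=10, col=6), (row=11, col=5)
  Distance 4: (row=7, col=8), (row=8, col=7), (row=8, col=9), (row=9, col=6), (row=10, col=5), (row=11, col=4)
  Distance 5: (row=6, col=8), (row=7, col=7), (row=7, col=9), (row=8, col=6), (row=9, col=5), (row=10, col=4), (row=11, col=3)
  Distance 6: (row=5, col=8), (row=6, col=7), (row=6, col=9), (row=7, col=6), (row=8, col=5), (row=9, col=4), (row=10, col=3), (row=11, col=2)
  Distance 7: (row=4, col=8), (row=5, col=7), (row=5, col=9), (row=6, col=6), (row=7, col=5), (row=8, col=4), (row=9, col=3), (row=10, col=2), (row=11, col=1)
  Distance 8: (row=3, col=8), (row=4, col=7), (row=4, col=9), (row=5, col=6), (row=6, col=5), (row=7, col=4), (row=8, col=3), (row=9, col=2), (row=10, col=1), (row=11, col=0)  <- goal reached here
One shortest path (8 moves): (row=11, col=8) -> (row=11, col=7) -> (row=11, col=6) -> (row=11, col=5) -> (row=11, col=4) -> (row=11, col=3) -> (row=11, col=2) -> (row=11, col=1) -> (row=10, col=1)

Answer: Shortest path length: 8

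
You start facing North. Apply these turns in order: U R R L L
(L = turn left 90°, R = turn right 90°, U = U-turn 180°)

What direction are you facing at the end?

Start: North
  U (U-turn (180°)) -> South
  R (right (90° clockwise)) -> West
  R (right (90° clockwise)) -> North
  L (left (90° counter-clockwise)) -> West
  L (left (90° counter-clockwise)) -> South
Final: South

Answer: Final heading: South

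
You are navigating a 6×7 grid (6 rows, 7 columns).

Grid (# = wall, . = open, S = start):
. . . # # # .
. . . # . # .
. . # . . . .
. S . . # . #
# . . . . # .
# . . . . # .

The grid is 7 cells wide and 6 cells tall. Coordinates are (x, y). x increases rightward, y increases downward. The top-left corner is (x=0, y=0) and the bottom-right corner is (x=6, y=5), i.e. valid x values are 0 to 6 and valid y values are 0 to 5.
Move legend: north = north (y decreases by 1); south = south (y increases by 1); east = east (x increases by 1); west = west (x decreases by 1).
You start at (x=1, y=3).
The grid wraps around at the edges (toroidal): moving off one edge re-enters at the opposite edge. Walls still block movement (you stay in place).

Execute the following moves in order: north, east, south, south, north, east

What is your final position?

Answer: Final position: (x=2, y=3)

Derivation:
Start: (x=1, y=3)
  north (north): (x=1, y=3) -> (x=1, y=2)
  east (east): blocked, stay at (x=1, y=2)
  south (south): (x=1, y=2) -> (x=1, y=3)
  south (south): (x=1, y=3) -> (x=1, y=4)
  north (north): (x=1, y=4) -> (x=1, y=3)
  east (east): (x=1, y=3) -> (x=2, y=3)
Final: (x=2, y=3)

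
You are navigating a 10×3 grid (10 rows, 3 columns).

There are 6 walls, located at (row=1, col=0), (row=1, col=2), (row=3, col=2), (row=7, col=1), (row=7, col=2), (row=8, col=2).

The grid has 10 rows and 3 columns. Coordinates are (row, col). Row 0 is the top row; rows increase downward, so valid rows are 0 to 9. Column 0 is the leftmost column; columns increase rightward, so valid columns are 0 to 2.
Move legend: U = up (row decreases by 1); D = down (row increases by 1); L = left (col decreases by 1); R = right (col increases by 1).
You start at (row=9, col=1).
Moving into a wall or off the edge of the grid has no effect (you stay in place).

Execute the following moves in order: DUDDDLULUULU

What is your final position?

Answer: Final position: (row=5, col=0)

Derivation:
Start: (row=9, col=1)
  D (down): blocked, stay at (row=9, col=1)
  U (up): (row=9, col=1) -> (row=8, col=1)
  D (down): (row=8, col=1) -> (row=9, col=1)
  D (down): blocked, stay at (row=9, col=1)
  D (down): blocked, stay at (row=9, col=1)
  L (left): (row=9, col=1) -> (row=9, col=0)
  U (up): (row=9, col=0) -> (row=8, col=0)
  L (left): blocked, stay at (row=8, col=0)
  U (up): (row=8, col=0) -> (row=7, col=0)
  U (up): (row=7, col=0) -> (row=6, col=0)
  L (left): blocked, stay at (row=6, col=0)
  U (up): (row=6, col=0) -> (row=5, col=0)
Final: (row=5, col=0)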